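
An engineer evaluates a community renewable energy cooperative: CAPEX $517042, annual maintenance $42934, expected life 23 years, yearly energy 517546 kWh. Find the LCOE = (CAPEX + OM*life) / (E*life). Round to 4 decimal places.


Total cost = CAPEX + OM * lifetime = 517042 + 42934 * 23 = 517042 + 987482 = 1504524
Total generation = annual * lifetime = 517546 * 23 = 11903558 kWh
LCOE = 1504524 / 11903558
LCOE = 0.1264 $/kWh

0.1264


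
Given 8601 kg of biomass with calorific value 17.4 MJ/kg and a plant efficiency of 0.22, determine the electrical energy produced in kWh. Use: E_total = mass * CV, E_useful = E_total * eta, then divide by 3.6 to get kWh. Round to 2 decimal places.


Total energy = mass * CV = 8601 * 17.4 = 149657.4 MJ
Useful energy = total * eta = 149657.4 * 0.22 = 32924.63 MJ
Convert to kWh: 32924.63 / 3.6
Useful energy = 9145.73 kWh

9145.73


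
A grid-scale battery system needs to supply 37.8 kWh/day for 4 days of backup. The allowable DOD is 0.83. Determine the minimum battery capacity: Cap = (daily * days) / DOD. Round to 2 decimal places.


Total energy needed = daily * days = 37.8 * 4 = 151.2 kWh
Account for depth of discharge:
  Cap = total_energy / DOD = 151.2 / 0.83
  Cap = 182.17 kWh

182.17


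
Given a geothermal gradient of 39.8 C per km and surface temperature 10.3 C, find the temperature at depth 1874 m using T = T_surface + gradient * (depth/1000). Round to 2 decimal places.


Convert depth to km: 1874 / 1000 = 1.874 km
Temperature increase = gradient * depth_km = 39.8 * 1.874 = 74.59 C
Temperature at depth = T_surface + delta_T = 10.3 + 74.59
T = 84.89 C

84.89


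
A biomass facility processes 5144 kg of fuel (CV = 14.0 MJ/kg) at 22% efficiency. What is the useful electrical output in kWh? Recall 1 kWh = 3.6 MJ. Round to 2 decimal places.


Total energy = mass * CV = 5144 * 14.0 = 72016.0 MJ
Useful energy = total * eta = 72016.0 * 0.22 = 15843.52 MJ
Convert to kWh: 15843.52 / 3.6
Useful energy = 4400.98 kWh

4400.98


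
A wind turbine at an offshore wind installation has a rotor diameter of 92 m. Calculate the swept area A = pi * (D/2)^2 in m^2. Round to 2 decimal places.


Compute the rotor radius:
  r = D / 2 = 92 / 2 = 46.0 m
Calculate swept area:
  A = pi * r^2 = pi * 46.0^2
  A = 6647.61 m^2

6647.61


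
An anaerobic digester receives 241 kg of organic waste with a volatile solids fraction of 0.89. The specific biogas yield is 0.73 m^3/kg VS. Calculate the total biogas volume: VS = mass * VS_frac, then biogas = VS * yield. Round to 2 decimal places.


Compute volatile solids:
  VS = mass * VS_fraction = 241 * 0.89 = 214.49 kg
Calculate biogas volume:
  Biogas = VS * specific_yield = 214.49 * 0.73
  Biogas = 156.58 m^3

156.58


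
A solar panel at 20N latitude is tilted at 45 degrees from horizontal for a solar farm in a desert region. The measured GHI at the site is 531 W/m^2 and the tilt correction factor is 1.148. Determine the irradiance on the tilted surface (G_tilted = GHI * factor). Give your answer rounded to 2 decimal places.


Identify the given values:
  GHI = 531 W/m^2, tilt correction factor = 1.148
Apply the formula G_tilted = GHI * factor:
  G_tilted = 531 * 1.148
  G_tilted = 609.59 W/m^2

609.59


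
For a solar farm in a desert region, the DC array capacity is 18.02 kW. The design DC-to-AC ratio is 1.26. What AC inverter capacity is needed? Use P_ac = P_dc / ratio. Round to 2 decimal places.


The inverter AC capacity is determined by the DC/AC ratio.
Given: P_dc = 18.02 kW, DC/AC ratio = 1.26
P_ac = P_dc / ratio = 18.02 / 1.26
P_ac = 14.30 kW

14.30


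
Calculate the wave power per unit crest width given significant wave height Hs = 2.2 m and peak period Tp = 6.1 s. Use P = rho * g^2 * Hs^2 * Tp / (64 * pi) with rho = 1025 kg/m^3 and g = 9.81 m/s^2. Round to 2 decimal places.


Apply wave power formula:
  g^2 = 9.81^2 = 96.2361
  Hs^2 = 2.2^2 = 4.84
  Numerator = rho * g^2 * Hs^2 * Tp = 1025 * 96.2361 * 4.84 * 6.1 = 2912306.48
  Denominator = 64 * pi = 201.0619
  P = 2912306.48 / 201.0619 = 14484.62 W/m

14484.62


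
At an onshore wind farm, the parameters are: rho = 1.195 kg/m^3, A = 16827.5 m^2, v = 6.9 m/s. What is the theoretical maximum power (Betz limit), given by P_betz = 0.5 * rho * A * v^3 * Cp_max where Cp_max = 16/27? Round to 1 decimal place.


The Betz coefficient Cp_max = 16/27 = 0.5926
v^3 = 6.9^3 = 328.509
P_betz = 0.5 * rho * A * v^3 * Cp_max
P_betz = 0.5 * 1.195 * 16827.5 * 328.509 * 0.5926
P_betz = 1957316.2 W

1957316.2


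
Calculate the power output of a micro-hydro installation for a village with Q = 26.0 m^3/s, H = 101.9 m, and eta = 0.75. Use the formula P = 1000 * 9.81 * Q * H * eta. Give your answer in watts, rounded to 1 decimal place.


Apply the hydropower formula P = rho * g * Q * H * eta
rho * g = 1000 * 9.81 = 9810.0
P = 9810.0 * 26.0 * 101.9 * 0.75
P = 19492960.5 W

19492960.5


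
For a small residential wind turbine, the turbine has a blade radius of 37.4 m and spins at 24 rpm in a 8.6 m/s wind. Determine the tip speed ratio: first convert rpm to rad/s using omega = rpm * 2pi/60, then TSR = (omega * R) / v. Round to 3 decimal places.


Convert rotational speed to rad/s:
  omega = 24 * 2 * pi / 60 = 2.5133 rad/s
Compute tip speed:
  v_tip = omega * R = 2.5133 * 37.4 = 93.996 m/s
Tip speed ratio:
  TSR = v_tip / v_wind = 93.996 / 8.6 = 10.930

10.930


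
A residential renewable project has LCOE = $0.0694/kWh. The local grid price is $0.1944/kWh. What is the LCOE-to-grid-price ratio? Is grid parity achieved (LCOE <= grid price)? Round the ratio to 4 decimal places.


Compare LCOE to grid price:
  LCOE = $0.0694/kWh, Grid price = $0.1944/kWh
  Ratio = LCOE / grid_price = 0.0694 / 0.1944 = 0.3570
  Grid parity achieved (ratio <= 1)? yes

0.3570


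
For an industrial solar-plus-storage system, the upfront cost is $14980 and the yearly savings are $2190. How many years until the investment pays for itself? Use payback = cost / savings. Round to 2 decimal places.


Simple payback period = initial cost / annual savings
Payback = 14980 / 2190
Payback = 6.84 years

6.84


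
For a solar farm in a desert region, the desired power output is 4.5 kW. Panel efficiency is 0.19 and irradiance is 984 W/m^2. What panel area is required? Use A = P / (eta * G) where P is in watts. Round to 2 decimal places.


Convert target power to watts: P = 4.5 * 1000 = 4500.0 W
Compute denominator: eta * G = 0.19 * 984 = 186.96
Required area A = P / (eta * G) = 4500.0 / 186.96
A = 24.07 m^2

24.07


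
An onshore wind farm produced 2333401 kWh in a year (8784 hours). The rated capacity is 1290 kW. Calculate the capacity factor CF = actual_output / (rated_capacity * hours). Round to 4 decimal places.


Capacity factor = actual output / maximum possible output
Maximum possible = rated * hours = 1290 * 8784 = 11331360 kWh
CF = 2333401 / 11331360
CF = 0.2059

0.2059


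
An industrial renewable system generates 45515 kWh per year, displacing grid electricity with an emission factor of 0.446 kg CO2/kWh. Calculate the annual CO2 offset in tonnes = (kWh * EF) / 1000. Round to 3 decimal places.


CO2 offset in kg = generation * emission_factor
CO2 offset = 45515 * 0.446 = 20299.69 kg
Convert to tonnes:
  CO2 offset = 20299.69 / 1000 = 20.300 tonnes

20.300


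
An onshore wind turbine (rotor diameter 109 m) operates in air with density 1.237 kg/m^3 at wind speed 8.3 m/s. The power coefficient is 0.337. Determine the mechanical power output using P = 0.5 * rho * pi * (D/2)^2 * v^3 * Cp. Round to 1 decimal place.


Step 1 -- Compute swept area:
  A = pi * (D/2)^2 = pi * (109/2)^2 = 9331.32 m^2
Step 2 -- Apply wind power equation:
  P = 0.5 * rho * A * v^3 * Cp
  v^3 = 8.3^3 = 571.787
  P = 0.5 * 1.237 * 9331.32 * 571.787 * 0.337
  P = 1112107.5 W

1112107.5


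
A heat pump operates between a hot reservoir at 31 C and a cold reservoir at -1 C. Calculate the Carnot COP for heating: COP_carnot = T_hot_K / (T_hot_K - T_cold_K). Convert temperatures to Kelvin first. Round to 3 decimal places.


Convert to Kelvin:
  T_hot = 31 + 273.15 = 304.15 K
  T_cold = -1 + 273.15 = 272.15 K
Apply Carnot COP formula:
  COP = T_hot_K / (T_hot_K - T_cold_K) = 304.15 / 32.0
  COP = 9.505

9.505


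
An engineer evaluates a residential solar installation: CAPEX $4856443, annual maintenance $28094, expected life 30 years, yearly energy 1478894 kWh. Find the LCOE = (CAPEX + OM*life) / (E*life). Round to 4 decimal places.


Total cost = CAPEX + OM * lifetime = 4856443 + 28094 * 30 = 4856443 + 842820 = 5699263
Total generation = annual * lifetime = 1478894 * 30 = 44366820 kWh
LCOE = 5699263 / 44366820
LCOE = 0.1285 $/kWh

0.1285


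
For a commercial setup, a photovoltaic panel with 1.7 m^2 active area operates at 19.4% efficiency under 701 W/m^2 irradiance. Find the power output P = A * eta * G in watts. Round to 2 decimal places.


Use the solar power formula P = A * eta * G.
Given: A = 1.7 m^2, eta = 0.194, G = 701 W/m^2
P = 1.7 * 0.194 * 701
P = 231.19 W

231.19


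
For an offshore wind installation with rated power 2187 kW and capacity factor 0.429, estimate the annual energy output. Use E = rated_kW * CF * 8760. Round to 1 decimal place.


Annual energy = rated_kW * capacity_factor * hours_per_year
Given: P_rated = 2187 kW, CF = 0.429, hours = 8760
E = 2187 * 0.429 * 8760
E = 8218833.5 kWh

8218833.5


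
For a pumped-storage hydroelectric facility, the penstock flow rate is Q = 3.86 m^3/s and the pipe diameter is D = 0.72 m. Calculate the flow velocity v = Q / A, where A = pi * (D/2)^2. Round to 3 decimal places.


Compute pipe cross-sectional area:
  A = pi * (D/2)^2 = pi * (0.72/2)^2 = 0.4072 m^2
Calculate velocity:
  v = Q / A = 3.86 / 0.4072
  v = 9.481 m/s

9.481


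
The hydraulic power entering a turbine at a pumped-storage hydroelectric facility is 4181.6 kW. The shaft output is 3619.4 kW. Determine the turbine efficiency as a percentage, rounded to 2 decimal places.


Turbine efficiency = (output power / input power) * 100
eta = (3619.4 / 4181.6) * 100
eta = 86.56%

86.56


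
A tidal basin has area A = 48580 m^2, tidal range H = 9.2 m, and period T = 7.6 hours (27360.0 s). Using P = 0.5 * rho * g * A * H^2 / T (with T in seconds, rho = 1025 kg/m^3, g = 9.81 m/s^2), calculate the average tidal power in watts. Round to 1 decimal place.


Convert period to seconds: T = 7.6 * 3600 = 27360.0 s
H^2 = 9.2^2 = 84.64
P = 0.5 * rho * g * A * H^2 / T
P = 0.5 * 1025 * 9.81 * 48580 * 84.64 / 27360.0
P = 755579.1 W

755579.1


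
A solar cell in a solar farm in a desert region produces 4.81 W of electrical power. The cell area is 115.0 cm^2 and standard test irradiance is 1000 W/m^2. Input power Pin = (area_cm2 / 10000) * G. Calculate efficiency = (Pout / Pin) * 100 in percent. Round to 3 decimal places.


First compute the input power:
  Pin = area_cm2 / 10000 * G = 115.0 / 10000 * 1000 = 11.5 W
Then compute efficiency:
  Efficiency = (Pout / Pin) * 100 = (4.81 / 11.5) * 100
  Efficiency = 41.826%

41.826


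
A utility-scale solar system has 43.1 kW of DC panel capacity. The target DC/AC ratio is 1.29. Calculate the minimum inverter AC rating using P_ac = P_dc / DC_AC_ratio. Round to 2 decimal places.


The inverter AC capacity is determined by the DC/AC ratio.
Given: P_dc = 43.1 kW, DC/AC ratio = 1.29
P_ac = P_dc / ratio = 43.1 / 1.29
P_ac = 33.41 kW

33.41


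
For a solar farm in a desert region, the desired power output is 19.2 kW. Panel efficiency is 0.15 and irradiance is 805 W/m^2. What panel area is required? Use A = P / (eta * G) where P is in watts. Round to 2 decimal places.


Convert target power to watts: P = 19.2 * 1000 = 19200.0 W
Compute denominator: eta * G = 0.15 * 805 = 120.75
Required area A = P / (eta * G) = 19200.0 / 120.75
A = 159.01 m^2

159.01


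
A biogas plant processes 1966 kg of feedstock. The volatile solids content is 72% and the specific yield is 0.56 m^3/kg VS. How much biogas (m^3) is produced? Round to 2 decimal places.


Compute volatile solids:
  VS = mass * VS_fraction = 1966 * 0.72 = 1415.52 kg
Calculate biogas volume:
  Biogas = VS * specific_yield = 1415.52 * 0.56
  Biogas = 792.69 m^3

792.69


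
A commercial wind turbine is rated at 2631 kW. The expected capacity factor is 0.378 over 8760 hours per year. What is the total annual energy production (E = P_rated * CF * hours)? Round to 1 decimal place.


Annual energy = rated_kW * capacity_factor * hours_per_year
Given: P_rated = 2631 kW, CF = 0.378, hours = 8760
E = 2631 * 0.378 * 8760
E = 8711977.7 kWh

8711977.7


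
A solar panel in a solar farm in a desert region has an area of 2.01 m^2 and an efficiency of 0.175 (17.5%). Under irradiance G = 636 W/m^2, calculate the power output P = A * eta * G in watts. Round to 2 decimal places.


Use the solar power formula P = A * eta * G.
Given: A = 2.01 m^2, eta = 0.175, G = 636 W/m^2
P = 2.01 * 0.175 * 636
P = 223.71 W

223.71


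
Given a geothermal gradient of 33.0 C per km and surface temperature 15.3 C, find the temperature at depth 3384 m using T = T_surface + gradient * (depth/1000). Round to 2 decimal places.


Convert depth to km: 3384 / 1000 = 3.384 km
Temperature increase = gradient * depth_km = 33.0 * 3.384 = 111.67 C
Temperature at depth = T_surface + delta_T = 15.3 + 111.67
T = 126.97 C

126.97


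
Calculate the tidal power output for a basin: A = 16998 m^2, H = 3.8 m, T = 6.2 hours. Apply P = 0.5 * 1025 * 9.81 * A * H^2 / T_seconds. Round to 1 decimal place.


Convert period to seconds: T = 6.2 * 3600 = 22320.0 s
H^2 = 3.8^2 = 14.44
P = 0.5 * rho * g * A * H^2 / T
P = 0.5 * 1025 * 9.81 * 16998 * 14.44 / 22320.0
P = 55288.4 W

55288.4


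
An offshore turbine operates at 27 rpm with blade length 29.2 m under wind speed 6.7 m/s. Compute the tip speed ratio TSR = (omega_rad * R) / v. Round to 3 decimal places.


Convert rotational speed to rad/s:
  omega = 27 * 2 * pi / 60 = 2.8274 rad/s
Compute tip speed:
  v_tip = omega * R = 2.8274 * 29.2 = 82.561 m/s
Tip speed ratio:
  TSR = v_tip / v_wind = 82.561 / 6.7 = 12.323

12.323


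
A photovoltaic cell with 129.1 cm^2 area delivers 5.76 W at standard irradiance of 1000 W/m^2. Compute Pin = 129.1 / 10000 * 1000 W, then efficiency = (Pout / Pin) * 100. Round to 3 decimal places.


First compute the input power:
  Pin = area_cm2 / 10000 * G = 129.1 / 10000 * 1000 = 12.91 W
Then compute efficiency:
  Efficiency = (Pout / Pin) * 100 = (5.76 / 12.91) * 100
  Efficiency = 44.617%

44.617


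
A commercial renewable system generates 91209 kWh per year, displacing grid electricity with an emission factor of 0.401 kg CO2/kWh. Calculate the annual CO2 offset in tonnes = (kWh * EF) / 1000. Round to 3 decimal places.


CO2 offset in kg = generation * emission_factor
CO2 offset = 91209 * 0.401 = 36574.81 kg
Convert to tonnes:
  CO2 offset = 36574.81 / 1000 = 36.575 tonnes

36.575


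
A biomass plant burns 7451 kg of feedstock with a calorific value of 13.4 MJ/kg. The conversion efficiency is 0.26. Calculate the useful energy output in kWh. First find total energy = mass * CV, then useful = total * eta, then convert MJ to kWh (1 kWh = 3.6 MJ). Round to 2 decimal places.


Total energy = mass * CV = 7451 * 13.4 = 99843.4 MJ
Useful energy = total * eta = 99843.4 * 0.26 = 25959.28 MJ
Convert to kWh: 25959.28 / 3.6
Useful energy = 7210.91 kWh

7210.91


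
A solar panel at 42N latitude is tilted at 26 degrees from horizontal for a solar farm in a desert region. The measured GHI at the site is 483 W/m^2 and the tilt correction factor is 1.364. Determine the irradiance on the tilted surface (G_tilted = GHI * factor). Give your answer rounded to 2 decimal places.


Identify the given values:
  GHI = 483 W/m^2, tilt correction factor = 1.364
Apply the formula G_tilted = GHI * factor:
  G_tilted = 483 * 1.364
  G_tilted = 658.81 W/m^2

658.81


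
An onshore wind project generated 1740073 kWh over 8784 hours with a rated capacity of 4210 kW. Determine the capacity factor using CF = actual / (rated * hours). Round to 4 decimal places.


Capacity factor = actual output / maximum possible output
Maximum possible = rated * hours = 4210 * 8784 = 36980640 kWh
CF = 1740073 / 36980640
CF = 0.0471

0.0471


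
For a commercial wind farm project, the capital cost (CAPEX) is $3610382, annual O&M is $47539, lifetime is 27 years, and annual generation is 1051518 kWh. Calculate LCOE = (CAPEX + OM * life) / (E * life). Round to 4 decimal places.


Total cost = CAPEX + OM * lifetime = 3610382 + 47539 * 27 = 3610382 + 1283553 = 4893935
Total generation = annual * lifetime = 1051518 * 27 = 28390986 kWh
LCOE = 4893935 / 28390986
LCOE = 0.1724 $/kWh

0.1724


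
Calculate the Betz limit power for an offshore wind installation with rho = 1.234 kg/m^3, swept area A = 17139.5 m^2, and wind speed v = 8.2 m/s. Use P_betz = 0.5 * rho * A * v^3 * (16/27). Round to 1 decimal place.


The Betz coefficient Cp_max = 16/27 = 0.5926
v^3 = 8.2^3 = 551.368
P_betz = 0.5 * rho * A * v^3 * Cp_max
P_betz = 0.5 * 1.234 * 17139.5 * 551.368 * 0.5926
P_betz = 3455262.8 W

3455262.8


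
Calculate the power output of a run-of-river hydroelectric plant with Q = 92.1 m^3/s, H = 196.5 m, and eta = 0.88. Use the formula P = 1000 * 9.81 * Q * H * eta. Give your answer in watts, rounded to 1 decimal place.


Apply the hydropower formula P = rho * g * Q * H * eta
rho * g = 1000 * 9.81 = 9810.0
P = 9810.0 * 92.1 * 196.5 * 0.88
P = 156233392.9 W

156233392.9


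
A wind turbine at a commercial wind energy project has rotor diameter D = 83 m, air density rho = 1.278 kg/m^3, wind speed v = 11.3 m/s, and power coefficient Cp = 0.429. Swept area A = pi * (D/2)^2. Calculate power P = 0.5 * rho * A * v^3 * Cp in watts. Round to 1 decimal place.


Step 1 -- Compute swept area:
  A = pi * (D/2)^2 = pi * (83/2)^2 = 5410.61 m^2
Step 2 -- Apply wind power equation:
  P = 0.5 * rho * A * v^3 * Cp
  v^3 = 11.3^3 = 1442.897
  P = 0.5 * 1.278 * 5410.61 * 1442.897 * 0.429
  P = 2140127.0 W

2140127.0


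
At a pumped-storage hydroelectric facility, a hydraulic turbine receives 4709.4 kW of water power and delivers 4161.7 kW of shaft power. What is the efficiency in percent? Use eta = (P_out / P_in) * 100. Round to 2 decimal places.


Turbine efficiency = (output power / input power) * 100
eta = (4161.7 / 4709.4) * 100
eta = 88.37%

88.37


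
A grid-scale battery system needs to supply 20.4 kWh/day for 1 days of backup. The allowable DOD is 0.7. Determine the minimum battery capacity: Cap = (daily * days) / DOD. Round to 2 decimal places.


Total energy needed = daily * days = 20.4 * 1 = 20.4 kWh
Account for depth of discharge:
  Cap = total_energy / DOD = 20.4 / 0.7
  Cap = 29.14 kWh

29.14


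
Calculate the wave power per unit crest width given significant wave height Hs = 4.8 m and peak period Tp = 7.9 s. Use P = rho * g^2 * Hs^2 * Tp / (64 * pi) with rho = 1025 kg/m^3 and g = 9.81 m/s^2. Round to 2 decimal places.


Apply wave power formula:
  g^2 = 9.81^2 = 96.2361
  Hs^2 = 4.8^2 = 23.04
  Numerator = rho * g^2 * Hs^2 * Tp = 1025 * 96.2361 * 23.04 * 7.9 = 17954422.73
  Denominator = 64 * pi = 201.0619
  P = 17954422.73 / 201.0619 = 89297.97 W/m

89297.97


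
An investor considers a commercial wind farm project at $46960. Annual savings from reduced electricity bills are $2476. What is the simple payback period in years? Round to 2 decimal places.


Simple payback period = initial cost / annual savings
Payback = 46960 / 2476
Payback = 18.97 years

18.97


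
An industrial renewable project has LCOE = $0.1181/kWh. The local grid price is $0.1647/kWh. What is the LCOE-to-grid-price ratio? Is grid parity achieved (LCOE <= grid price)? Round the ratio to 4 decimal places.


Compare LCOE to grid price:
  LCOE = $0.1181/kWh, Grid price = $0.1647/kWh
  Ratio = LCOE / grid_price = 0.1181 / 0.1647 = 0.7171
  Grid parity achieved (ratio <= 1)? yes

0.7171


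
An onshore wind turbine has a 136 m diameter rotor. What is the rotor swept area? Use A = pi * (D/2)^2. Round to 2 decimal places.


Compute the rotor radius:
  r = D / 2 = 136 / 2 = 68.0 m
Calculate swept area:
  A = pi * r^2 = pi * 68.0^2
  A = 14526.72 m^2

14526.72


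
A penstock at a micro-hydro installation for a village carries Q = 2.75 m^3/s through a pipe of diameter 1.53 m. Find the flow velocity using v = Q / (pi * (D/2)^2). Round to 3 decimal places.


Compute pipe cross-sectional area:
  A = pi * (D/2)^2 = pi * (1.53/2)^2 = 1.8385 m^2
Calculate velocity:
  v = Q / A = 2.75 / 1.8385
  v = 1.496 m/s

1.496


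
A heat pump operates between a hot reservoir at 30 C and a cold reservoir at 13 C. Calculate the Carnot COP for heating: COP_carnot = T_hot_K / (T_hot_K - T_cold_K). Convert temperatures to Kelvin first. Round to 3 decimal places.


Convert to Kelvin:
  T_hot = 30 + 273.15 = 303.15 K
  T_cold = 13 + 273.15 = 286.15 K
Apply Carnot COP formula:
  COP = T_hot_K / (T_hot_K - T_cold_K) = 303.15 / 17.0
  COP = 17.832

17.832


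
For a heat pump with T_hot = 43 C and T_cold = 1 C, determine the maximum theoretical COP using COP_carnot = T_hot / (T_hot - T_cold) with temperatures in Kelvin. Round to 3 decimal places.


Convert to Kelvin:
  T_hot = 43 + 273.15 = 316.15 K
  T_cold = 1 + 273.15 = 274.15 K
Apply Carnot COP formula:
  COP = T_hot_K / (T_hot_K - T_cold_K) = 316.15 / 42.0
  COP = 7.527

7.527


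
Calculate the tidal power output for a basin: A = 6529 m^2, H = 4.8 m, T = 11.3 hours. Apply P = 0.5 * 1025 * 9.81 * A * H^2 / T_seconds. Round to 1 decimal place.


Convert period to seconds: T = 11.3 * 3600 = 40680.0 s
H^2 = 4.8^2 = 23.04
P = 0.5 * rho * g * A * H^2 / T
P = 0.5 * 1025 * 9.81 * 6529 * 23.04 / 40680.0
P = 18591.4 W

18591.4


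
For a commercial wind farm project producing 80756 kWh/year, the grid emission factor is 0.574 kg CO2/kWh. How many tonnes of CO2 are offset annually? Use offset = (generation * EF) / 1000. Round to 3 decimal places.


CO2 offset in kg = generation * emission_factor
CO2 offset = 80756 * 0.574 = 46353.94 kg
Convert to tonnes:
  CO2 offset = 46353.94 / 1000 = 46.354 tonnes

46.354


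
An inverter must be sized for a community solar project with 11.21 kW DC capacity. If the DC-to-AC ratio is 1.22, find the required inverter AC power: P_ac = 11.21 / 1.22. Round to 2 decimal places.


The inverter AC capacity is determined by the DC/AC ratio.
Given: P_dc = 11.21 kW, DC/AC ratio = 1.22
P_ac = P_dc / ratio = 11.21 / 1.22
P_ac = 9.19 kW

9.19


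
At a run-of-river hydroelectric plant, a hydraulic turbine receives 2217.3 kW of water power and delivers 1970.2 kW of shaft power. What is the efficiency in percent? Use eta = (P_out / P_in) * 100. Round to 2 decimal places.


Turbine efficiency = (output power / input power) * 100
eta = (1970.2 / 2217.3) * 100
eta = 88.86%

88.86


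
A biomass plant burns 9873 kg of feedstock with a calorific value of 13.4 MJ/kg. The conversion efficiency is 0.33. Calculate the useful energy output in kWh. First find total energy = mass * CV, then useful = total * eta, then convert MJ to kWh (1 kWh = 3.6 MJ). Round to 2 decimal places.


Total energy = mass * CV = 9873 * 13.4 = 132298.2 MJ
Useful energy = total * eta = 132298.2 * 0.33 = 43658.41 MJ
Convert to kWh: 43658.41 / 3.6
Useful energy = 12127.34 kWh

12127.34


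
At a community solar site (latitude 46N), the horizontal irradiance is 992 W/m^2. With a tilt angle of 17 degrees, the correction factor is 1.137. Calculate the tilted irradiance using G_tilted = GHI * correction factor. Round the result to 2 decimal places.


Identify the given values:
  GHI = 992 W/m^2, tilt correction factor = 1.137
Apply the formula G_tilted = GHI * factor:
  G_tilted = 992 * 1.137
  G_tilted = 1127.90 W/m^2

1127.90


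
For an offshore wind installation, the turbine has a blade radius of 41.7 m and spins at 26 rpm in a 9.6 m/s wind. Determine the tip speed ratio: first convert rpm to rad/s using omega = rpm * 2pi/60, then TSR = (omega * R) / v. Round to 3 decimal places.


Convert rotational speed to rad/s:
  omega = 26 * 2 * pi / 60 = 2.7227 rad/s
Compute tip speed:
  v_tip = omega * R = 2.7227 * 41.7 = 113.537 m/s
Tip speed ratio:
  TSR = v_tip / v_wind = 113.537 / 9.6 = 11.827

11.827


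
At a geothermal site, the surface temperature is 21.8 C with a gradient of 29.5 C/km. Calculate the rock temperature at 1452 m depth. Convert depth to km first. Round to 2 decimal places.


Convert depth to km: 1452 / 1000 = 1.452 km
Temperature increase = gradient * depth_km = 29.5 * 1.452 = 42.83 C
Temperature at depth = T_surface + delta_T = 21.8 + 42.83
T = 64.63 C

64.63


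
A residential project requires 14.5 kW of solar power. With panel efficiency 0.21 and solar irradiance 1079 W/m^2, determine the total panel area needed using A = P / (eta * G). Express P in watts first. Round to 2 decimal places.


Convert target power to watts: P = 14.5 * 1000 = 14500.0 W
Compute denominator: eta * G = 0.21 * 1079 = 226.59
Required area A = P / (eta * G) = 14500.0 / 226.59
A = 63.99 m^2

63.99


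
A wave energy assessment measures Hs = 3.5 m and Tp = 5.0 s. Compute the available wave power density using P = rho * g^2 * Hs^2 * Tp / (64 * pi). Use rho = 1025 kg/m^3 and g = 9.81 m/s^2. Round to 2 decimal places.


Apply wave power formula:
  g^2 = 9.81^2 = 96.2361
  Hs^2 = 3.5^2 = 12.25
  Numerator = rho * g^2 * Hs^2 * Tp = 1025 * 96.2361 * 12.25 * 5.0 = 6041822.65
  Denominator = 64 * pi = 201.0619
  P = 6041822.65 / 201.0619 = 30049.56 W/m

30049.56


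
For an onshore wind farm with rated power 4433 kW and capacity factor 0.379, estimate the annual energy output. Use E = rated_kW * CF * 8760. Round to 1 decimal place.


Annual energy = rated_kW * capacity_factor * hours_per_year
Given: P_rated = 4433 kW, CF = 0.379, hours = 8760
E = 4433 * 0.379 * 8760
E = 14717737.3 kWh

14717737.3


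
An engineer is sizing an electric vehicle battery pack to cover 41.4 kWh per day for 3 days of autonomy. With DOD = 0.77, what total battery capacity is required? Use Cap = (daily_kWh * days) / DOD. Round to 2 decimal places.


Total energy needed = daily * days = 41.4 * 3 = 124.2 kWh
Account for depth of discharge:
  Cap = total_energy / DOD = 124.2 / 0.77
  Cap = 161.30 kWh

161.30


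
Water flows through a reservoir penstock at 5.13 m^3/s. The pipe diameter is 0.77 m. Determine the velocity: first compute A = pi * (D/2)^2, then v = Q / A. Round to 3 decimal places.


Compute pipe cross-sectional area:
  A = pi * (D/2)^2 = pi * (0.77/2)^2 = 0.4657 m^2
Calculate velocity:
  v = Q / A = 5.13 / 0.4657
  v = 11.017 m/s

11.017


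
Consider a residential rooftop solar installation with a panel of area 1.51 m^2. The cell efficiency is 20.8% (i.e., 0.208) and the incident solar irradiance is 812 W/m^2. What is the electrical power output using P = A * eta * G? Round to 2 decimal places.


Use the solar power formula P = A * eta * G.
Given: A = 1.51 m^2, eta = 0.208, G = 812 W/m^2
P = 1.51 * 0.208 * 812
P = 255.03 W

255.03


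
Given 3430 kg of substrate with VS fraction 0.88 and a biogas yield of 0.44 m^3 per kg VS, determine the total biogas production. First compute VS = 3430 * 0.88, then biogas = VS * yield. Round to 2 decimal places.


Compute volatile solids:
  VS = mass * VS_fraction = 3430 * 0.88 = 3018.4 kg
Calculate biogas volume:
  Biogas = VS * specific_yield = 3018.4 * 0.44
  Biogas = 1328.10 m^3

1328.10


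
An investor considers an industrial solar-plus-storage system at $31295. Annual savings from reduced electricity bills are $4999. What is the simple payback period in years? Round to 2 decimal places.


Simple payback period = initial cost / annual savings
Payback = 31295 / 4999
Payback = 6.26 years

6.26


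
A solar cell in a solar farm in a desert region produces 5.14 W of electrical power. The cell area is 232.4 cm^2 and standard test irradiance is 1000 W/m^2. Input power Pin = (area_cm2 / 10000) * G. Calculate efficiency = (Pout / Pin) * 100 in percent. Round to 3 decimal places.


First compute the input power:
  Pin = area_cm2 / 10000 * G = 232.4 / 10000 * 1000 = 23.24 W
Then compute efficiency:
  Efficiency = (Pout / Pin) * 100 = (5.14 / 23.24) * 100
  Efficiency = 22.117%

22.117


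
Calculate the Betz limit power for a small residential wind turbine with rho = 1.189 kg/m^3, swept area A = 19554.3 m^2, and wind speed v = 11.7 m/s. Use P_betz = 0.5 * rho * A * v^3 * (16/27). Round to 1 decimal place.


The Betz coefficient Cp_max = 16/27 = 0.5926
v^3 = 11.7^3 = 1601.613
P_betz = 0.5 * rho * A * v^3 * Cp_max
P_betz = 0.5 * 1.189 * 19554.3 * 1601.613 * 0.5926
P_betz = 11033363.8 W

11033363.8


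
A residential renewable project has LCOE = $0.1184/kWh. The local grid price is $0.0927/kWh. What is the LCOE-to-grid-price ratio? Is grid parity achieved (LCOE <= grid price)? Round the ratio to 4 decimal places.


Compare LCOE to grid price:
  LCOE = $0.1184/kWh, Grid price = $0.0927/kWh
  Ratio = LCOE / grid_price = 0.1184 / 0.0927 = 1.2772
  Grid parity achieved (ratio <= 1)? no

1.2772


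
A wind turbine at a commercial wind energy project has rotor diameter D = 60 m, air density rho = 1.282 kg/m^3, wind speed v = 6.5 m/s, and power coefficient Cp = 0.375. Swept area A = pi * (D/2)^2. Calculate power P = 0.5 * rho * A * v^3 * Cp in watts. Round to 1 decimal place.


Step 1 -- Compute swept area:
  A = pi * (D/2)^2 = pi * (60/2)^2 = 2827.43 m^2
Step 2 -- Apply wind power equation:
  P = 0.5 * rho * A * v^3 * Cp
  v^3 = 6.5^3 = 274.625
  P = 0.5 * 1.282 * 2827.43 * 274.625 * 0.375
  P = 186647.3 W

186647.3


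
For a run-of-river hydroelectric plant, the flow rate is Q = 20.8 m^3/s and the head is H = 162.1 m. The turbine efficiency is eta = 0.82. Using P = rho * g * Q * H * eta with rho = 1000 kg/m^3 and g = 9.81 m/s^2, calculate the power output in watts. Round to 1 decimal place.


Apply the hydropower formula P = rho * g * Q * H * eta
rho * g = 1000 * 9.81 = 9810.0
P = 9810.0 * 20.8 * 162.1 * 0.82
P = 27122468.3 W

27122468.3


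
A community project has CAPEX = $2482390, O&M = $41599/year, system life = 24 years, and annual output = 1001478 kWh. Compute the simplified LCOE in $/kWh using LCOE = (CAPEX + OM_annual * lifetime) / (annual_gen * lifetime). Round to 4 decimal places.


Total cost = CAPEX + OM * lifetime = 2482390 + 41599 * 24 = 2482390 + 998376 = 3480766
Total generation = annual * lifetime = 1001478 * 24 = 24035472 kWh
LCOE = 3480766 / 24035472
LCOE = 0.1448 $/kWh

0.1448


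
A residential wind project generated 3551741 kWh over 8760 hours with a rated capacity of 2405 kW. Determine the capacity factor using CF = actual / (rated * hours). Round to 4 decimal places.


Capacity factor = actual output / maximum possible output
Maximum possible = rated * hours = 2405 * 8760 = 21067800 kWh
CF = 3551741 / 21067800
CF = 0.1686

0.1686


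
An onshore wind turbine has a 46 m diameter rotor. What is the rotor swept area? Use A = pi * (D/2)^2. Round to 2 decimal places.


Compute the rotor radius:
  r = D / 2 = 46 / 2 = 23.0 m
Calculate swept area:
  A = pi * r^2 = pi * 23.0^2
  A = 1661.90 m^2

1661.90


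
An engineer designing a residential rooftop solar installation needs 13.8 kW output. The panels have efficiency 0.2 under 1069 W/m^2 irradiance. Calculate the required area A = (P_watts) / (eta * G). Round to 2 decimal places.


Convert target power to watts: P = 13.8 * 1000 = 13800.0 W
Compute denominator: eta * G = 0.2 * 1069 = 213.8
Required area A = P / (eta * G) = 13800.0 / 213.8
A = 64.55 m^2

64.55


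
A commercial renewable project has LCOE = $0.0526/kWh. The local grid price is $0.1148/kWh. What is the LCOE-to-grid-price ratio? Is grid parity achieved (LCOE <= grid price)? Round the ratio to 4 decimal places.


Compare LCOE to grid price:
  LCOE = $0.0526/kWh, Grid price = $0.1148/kWh
  Ratio = LCOE / grid_price = 0.0526 / 0.1148 = 0.4582
  Grid parity achieved (ratio <= 1)? yes

0.4582


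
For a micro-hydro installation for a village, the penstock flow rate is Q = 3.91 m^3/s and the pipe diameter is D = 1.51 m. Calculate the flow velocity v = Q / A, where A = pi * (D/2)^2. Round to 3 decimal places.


Compute pipe cross-sectional area:
  A = pi * (D/2)^2 = pi * (1.51/2)^2 = 1.7908 m^2
Calculate velocity:
  v = Q / A = 3.91 / 1.7908
  v = 2.183 m/s

2.183


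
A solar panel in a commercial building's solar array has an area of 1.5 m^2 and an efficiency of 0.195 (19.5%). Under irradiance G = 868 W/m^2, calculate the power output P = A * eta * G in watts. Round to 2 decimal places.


Use the solar power formula P = A * eta * G.
Given: A = 1.5 m^2, eta = 0.195, G = 868 W/m^2
P = 1.5 * 0.195 * 868
P = 253.89 W

253.89


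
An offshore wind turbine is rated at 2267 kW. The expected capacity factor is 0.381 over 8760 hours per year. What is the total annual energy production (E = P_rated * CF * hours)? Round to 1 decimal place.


Annual energy = rated_kW * capacity_factor * hours_per_year
Given: P_rated = 2267 kW, CF = 0.381, hours = 8760
E = 2267 * 0.381 * 8760
E = 7566248.5 kWh

7566248.5


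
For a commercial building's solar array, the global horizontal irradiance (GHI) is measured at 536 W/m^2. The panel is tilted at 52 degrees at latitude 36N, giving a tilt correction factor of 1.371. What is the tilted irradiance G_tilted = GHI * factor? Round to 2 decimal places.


Identify the given values:
  GHI = 536 W/m^2, tilt correction factor = 1.371
Apply the formula G_tilted = GHI * factor:
  G_tilted = 536 * 1.371
  G_tilted = 734.86 W/m^2

734.86


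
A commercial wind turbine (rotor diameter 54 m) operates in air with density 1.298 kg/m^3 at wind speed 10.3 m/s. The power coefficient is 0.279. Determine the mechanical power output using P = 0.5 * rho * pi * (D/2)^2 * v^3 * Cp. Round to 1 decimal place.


Step 1 -- Compute swept area:
  A = pi * (D/2)^2 = pi * (54/2)^2 = 2290.22 m^2
Step 2 -- Apply wind power equation:
  P = 0.5 * rho * A * v^3 * Cp
  v^3 = 10.3^3 = 1092.727
  P = 0.5 * 1.298 * 2290.22 * 1092.727 * 0.279
  P = 453145.8 W

453145.8


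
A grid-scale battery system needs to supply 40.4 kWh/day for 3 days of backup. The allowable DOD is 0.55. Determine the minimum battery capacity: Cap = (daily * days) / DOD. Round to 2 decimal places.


Total energy needed = daily * days = 40.4 * 3 = 121.2 kWh
Account for depth of discharge:
  Cap = total_energy / DOD = 121.2 / 0.55
  Cap = 220.36 kWh

220.36


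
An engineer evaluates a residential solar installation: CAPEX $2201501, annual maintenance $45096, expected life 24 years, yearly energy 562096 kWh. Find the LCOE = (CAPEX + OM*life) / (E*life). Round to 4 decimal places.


Total cost = CAPEX + OM * lifetime = 2201501 + 45096 * 24 = 2201501 + 1082304 = 3283805
Total generation = annual * lifetime = 562096 * 24 = 13490304 kWh
LCOE = 3283805 / 13490304
LCOE = 0.2434 $/kWh

0.2434


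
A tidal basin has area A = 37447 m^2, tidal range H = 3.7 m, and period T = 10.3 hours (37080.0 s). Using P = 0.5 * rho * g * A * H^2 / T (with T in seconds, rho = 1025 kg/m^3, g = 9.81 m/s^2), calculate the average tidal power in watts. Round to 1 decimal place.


Convert period to seconds: T = 10.3 * 3600 = 37080.0 s
H^2 = 3.7^2 = 13.69
P = 0.5 * rho * g * A * H^2 / T
P = 0.5 * 1025 * 9.81 * 37447 * 13.69 / 37080.0
P = 69509.4 W

69509.4


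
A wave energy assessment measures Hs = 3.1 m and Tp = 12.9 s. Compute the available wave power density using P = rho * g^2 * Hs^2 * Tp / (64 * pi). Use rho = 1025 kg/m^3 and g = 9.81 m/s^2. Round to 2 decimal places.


Apply wave power formula:
  g^2 = 9.81^2 = 96.2361
  Hs^2 = 3.1^2 = 9.61
  Numerator = rho * g^2 * Hs^2 * Tp = 1025 * 96.2361 * 9.61 * 12.9 = 12228550.41
  Denominator = 64 * pi = 201.0619
  P = 12228550.41 / 201.0619 = 60819.82 W/m

60819.82


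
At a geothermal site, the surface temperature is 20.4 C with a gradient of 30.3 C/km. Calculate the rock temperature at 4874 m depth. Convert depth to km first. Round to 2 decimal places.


Convert depth to km: 4874 / 1000 = 4.874 km
Temperature increase = gradient * depth_km = 30.3 * 4.874 = 147.68 C
Temperature at depth = T_surface + delta_T = 20.4 + 147.68
T = 168.08 C

168.08


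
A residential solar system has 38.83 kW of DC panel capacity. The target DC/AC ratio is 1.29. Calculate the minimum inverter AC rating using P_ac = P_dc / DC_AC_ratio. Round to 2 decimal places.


The inverter AC capacity is determined by the DC/AC ratio.
Given: P_dc = 38.83 kW, DC/AC ratio = 1.29
P_ac = P_dc / ratio = 38.83 / 1.29
P_ac = 30.10 kW

30.10


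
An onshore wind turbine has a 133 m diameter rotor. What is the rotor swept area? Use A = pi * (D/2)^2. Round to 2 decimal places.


Compute the rotor radius:
  r = D / 2 = 133 / 2 = 66.5 m
Calculate swept area:
  A = pi * r^2 = pi * 66.5^2
  A = 13892.91 m^2

13892.91


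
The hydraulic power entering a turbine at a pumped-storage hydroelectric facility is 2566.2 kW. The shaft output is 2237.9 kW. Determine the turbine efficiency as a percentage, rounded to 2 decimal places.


Turbine efficiency = (output power / input power) * 100
eta = (2237.9 / 2566.2) * 100
eta = 87.21%

87.21


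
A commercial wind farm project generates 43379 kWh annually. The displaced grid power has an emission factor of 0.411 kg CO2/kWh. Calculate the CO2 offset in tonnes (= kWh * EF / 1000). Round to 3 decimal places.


CO2 offset in kg = generation * emission_factor
CO2 offset = 43379 * 0.411 = 17828.77 kg
Convert to tonnes:
  CO2 offset = 17828.77 / 1000 = 17.829 tonnes

17.829


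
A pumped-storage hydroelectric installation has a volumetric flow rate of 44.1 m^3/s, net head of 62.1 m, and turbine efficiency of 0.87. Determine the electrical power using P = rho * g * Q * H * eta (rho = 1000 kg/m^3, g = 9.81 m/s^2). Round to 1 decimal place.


Apply the hydropower formula P = rho * g * Q * H * eta
rho * g = 1000 * 9.81 = 9810.0
P = 9810.0 * 44.1 * 62.1 * 0.87
P = 23373214.8 W

23373214.8


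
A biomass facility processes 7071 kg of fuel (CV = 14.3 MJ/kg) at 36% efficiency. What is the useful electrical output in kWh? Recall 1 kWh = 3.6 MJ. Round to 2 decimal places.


Total energy = mass * CV = 7071 * 14.3 = 101115.3 MJ
Useful energy = total * eta = 101115.3 * 0.36 = 36401.51 MJ
Convert to kWh: 36401.51 / 3.6
Useful energy = 10111.53 kWh

10111.53


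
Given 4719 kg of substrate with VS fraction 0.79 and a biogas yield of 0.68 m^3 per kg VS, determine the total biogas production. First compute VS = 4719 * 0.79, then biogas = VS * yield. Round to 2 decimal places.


Compute volatile solids:
  VS = mass * VS_fraction = 4719 * 0.79 = 3728.01 kg
Calculate biogas volume:
  Biogas = VS * specific_yield = 3728.01 * 0.68
  Biogas = 2535.05 m^3

2535.05


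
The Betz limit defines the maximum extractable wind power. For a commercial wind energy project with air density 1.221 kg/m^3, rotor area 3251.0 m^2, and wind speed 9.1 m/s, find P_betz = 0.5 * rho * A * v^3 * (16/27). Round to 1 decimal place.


The Betz coefficient Cp_max = 16/27 = 0.5926
v^3 = 9.1^3 = 753.571
P_betz = 0.5 * rho * A * v^3 * Cp_max
P_betz = 0.5 * 1.221 * 3251.0 * 753.571 * 0.5926
P_betz = 886304.7 W

886304.7


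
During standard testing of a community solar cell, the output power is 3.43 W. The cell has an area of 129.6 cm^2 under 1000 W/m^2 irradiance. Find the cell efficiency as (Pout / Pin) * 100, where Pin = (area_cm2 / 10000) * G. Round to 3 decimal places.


First compute the input power:
  Pin = area_cm2 / 10000 * G = 129.6 / 10000 * 1000 = 12.96 W
Then compute efficiency:
  Efficiency = (Pout / Pin) * 100 = (3.43 / 12.96) * 100
  Efficiency = 26.466%

26.466


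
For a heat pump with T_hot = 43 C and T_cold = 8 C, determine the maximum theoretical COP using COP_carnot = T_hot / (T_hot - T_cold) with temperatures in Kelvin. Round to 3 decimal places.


Convert to Kelvin:
  T_hot = 43 + 273.15 = 316.15 K
  T_cold = 8 + 273.15 = 281.15 K
Apply Carnot COP formula:
  COP = T_hot_K / (T_hot_K - T_cold_K) = 316.15 / 35.0
  COP = 9.033

9.033
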